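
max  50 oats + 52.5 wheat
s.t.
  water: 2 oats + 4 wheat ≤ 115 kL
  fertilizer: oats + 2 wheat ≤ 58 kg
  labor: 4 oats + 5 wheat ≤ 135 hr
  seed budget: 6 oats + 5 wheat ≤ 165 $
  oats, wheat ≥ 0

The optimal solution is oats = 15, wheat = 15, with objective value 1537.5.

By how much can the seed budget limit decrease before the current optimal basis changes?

Binding constraints: labor, seed budget. The basis is B = [[4,5],[6,5]] with det -10.
Per unit decrease in seed budget, x* moves by d = (-0.5, 0.4).
The basis stays optimal until oats reaches 0; allowable decrease = 30 $.

30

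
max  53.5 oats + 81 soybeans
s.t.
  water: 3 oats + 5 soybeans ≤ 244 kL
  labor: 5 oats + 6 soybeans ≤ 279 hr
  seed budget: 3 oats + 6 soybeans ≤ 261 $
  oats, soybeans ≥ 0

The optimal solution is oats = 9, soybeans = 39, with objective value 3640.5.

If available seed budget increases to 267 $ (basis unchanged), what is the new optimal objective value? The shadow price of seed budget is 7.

3682.5

Δb = 6, so new z* = 3640.5 + (7)·(6) = 3640.5 + 42 = 3682.5.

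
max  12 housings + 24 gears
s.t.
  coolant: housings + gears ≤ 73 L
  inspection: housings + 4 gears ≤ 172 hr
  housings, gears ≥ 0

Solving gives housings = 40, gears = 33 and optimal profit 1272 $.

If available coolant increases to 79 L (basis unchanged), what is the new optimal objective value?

Both coolant and inspection are binding at x*.
Dual feasibility on the basic columns requires 1·y_coolant + 1·y_inspection = 12, 1·y_coolant + 4·y_inspection = 24.
Solving: y_coolant = 8, y_inspection = 4.
Δz = y_coolant·Δb = 8 × (6) = 48, so new z* = 1272 + 48 = 1320.

1320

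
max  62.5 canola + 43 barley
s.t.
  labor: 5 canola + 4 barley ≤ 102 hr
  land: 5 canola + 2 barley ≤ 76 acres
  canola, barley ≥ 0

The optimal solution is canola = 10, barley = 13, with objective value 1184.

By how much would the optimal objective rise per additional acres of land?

Check each constraint at x*: labor 102/102 (tight); land 76/76 (tight).
Dual feasibility on the basic columns requires 5·y_labor + 5·y_land = 62.5, 4·y_labor + 2·y_land = 43.
→ y_labor = 9 and y_land = 3.5.
Shadow price of land = 3.5.

3.5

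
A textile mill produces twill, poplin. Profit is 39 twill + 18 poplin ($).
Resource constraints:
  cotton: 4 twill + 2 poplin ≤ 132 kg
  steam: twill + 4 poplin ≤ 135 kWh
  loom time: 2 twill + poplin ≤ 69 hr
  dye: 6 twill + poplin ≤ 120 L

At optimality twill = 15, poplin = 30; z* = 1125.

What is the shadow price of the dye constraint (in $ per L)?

At the optimum: cotton uses 120 of 132 (slack = 12); steam uses 135 of 135 (binding); loom time uses 60 of 69 (slack = 9); dye uses 120 of 120 (binding).
By complementary slackness, y = 0 for the non-binding constraints.
Dual feasibility on the basic columns requires 1·y_steam + 6·y_dye = 39, 4·y_steam + 1·y_dye = 18.
Solving: y_steam = 3, y_dye = 6.
Shadow price of dye = 6.

6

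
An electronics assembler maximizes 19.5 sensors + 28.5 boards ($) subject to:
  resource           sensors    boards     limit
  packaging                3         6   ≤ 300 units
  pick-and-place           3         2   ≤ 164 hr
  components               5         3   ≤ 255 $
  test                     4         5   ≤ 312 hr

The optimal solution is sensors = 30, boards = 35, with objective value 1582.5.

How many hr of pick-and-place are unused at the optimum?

4

pick-and-place used = 3·30 + 2·35 = 160; slack = 164 − 160 = 4.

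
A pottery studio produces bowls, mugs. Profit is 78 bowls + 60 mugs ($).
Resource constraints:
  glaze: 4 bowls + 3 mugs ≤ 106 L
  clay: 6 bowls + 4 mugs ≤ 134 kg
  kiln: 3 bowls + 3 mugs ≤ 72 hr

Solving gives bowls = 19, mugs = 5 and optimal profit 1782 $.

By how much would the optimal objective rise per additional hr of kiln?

8

Binding: clay and kiln. Non-binding: glaze (15 unused).
Since glaze is not tight, its dual is 0.
The binding rows give the dual system: 6·y_clay + 3·y_kiln = 78 and 4·y_clay + 3·y_kiln = 60.
This yields shadow prices y_clay = 9, y_kiln = 8.
Shadow price of kiln = 8.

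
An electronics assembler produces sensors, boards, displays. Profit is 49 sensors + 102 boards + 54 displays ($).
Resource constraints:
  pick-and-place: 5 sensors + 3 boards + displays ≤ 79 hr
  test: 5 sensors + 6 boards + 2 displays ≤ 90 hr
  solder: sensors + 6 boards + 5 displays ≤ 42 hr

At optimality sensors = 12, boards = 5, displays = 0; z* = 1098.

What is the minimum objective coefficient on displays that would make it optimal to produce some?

Binding: test and solder. Non-binding: pick-and-place (4 unused).
Since pick-and-place is not tight, its dual is 0.
From A_Bᵀ y = c: 5·y_test + 1·y_solder = 49; 6·y_test + 6·y_solder = 102.
→ y_test = 8 and y_solder = 9.
displays enters the basis when its profit ≥ yᵀa₃ = 8·2 + 9·5 = 61.

61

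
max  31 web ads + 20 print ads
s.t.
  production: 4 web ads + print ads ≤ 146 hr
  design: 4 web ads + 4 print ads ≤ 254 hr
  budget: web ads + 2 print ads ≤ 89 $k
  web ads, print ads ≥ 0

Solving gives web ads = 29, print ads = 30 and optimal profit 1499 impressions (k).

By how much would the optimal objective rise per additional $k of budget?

Binding: production and budget. Non-binding: design (18 unused).
Since design is not tight, its dual is 0.
From A_Bᵀ y = c: 4·y_production + 1·y_budget = 31; 1·y_production + 2·y_budget = 20.
Solving: y_production = 6, y_budget = 7.
Shadow price of budget = 7.

7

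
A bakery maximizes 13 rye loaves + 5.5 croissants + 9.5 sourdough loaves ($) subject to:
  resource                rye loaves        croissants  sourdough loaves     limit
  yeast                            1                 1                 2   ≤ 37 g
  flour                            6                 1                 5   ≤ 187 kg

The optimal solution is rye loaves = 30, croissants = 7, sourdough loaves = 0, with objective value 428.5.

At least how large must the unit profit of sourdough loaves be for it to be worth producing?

Check each constraint at x*: yeast 37/37 (tight); flour 187/187 (tight).
Dual feasibility on the basic columns requires 1·y_yeast + 6·y_flour = 13, 1·y_yeast + 1·y_flour = 5.5.
Solving: y_yeast = 4, y_flour = 1.5.
sourdough loaves enters the basis when its profit ≥ yᵀa₃ = 4·2 + 1.5·5 = 15.5.

15.5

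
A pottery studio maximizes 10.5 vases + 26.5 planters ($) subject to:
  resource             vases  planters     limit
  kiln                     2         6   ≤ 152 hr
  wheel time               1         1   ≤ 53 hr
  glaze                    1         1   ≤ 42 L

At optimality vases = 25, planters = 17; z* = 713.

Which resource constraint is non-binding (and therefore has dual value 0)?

wheel time

kiln: 152/152 (binding)
wheel time: 42/53 (slack 11)
glaze: 42/42 (binding)
By complementary slackness, a constraint with positive slack has shadow price 0 → wheel time.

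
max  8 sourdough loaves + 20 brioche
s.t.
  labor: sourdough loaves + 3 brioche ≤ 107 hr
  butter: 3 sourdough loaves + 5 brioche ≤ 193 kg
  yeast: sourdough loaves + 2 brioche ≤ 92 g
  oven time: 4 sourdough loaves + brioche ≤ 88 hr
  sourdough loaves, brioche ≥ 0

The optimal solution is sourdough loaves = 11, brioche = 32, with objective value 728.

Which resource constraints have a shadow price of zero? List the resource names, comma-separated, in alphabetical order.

oven time, yeast

labor: 107/107 (binding)
butter: 193/193 (binding)
yeast: 75/92 (slack 17)
oven time: 76/88 (slack 12)
By complementary slackness, a constraint with positive slack has shadow price 0 → oven time, yeast.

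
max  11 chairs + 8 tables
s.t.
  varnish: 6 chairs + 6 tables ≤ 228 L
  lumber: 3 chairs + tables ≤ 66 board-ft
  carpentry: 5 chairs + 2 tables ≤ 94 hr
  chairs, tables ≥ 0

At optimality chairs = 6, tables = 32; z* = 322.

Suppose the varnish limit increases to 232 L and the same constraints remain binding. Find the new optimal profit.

Binding: varnish and carpentry. Non-binding: lumber (16 unused).
By complementary slackness, y = 0 for the non-binding constraint.
Dual feasibility on the basic columns requires 6·y_varnish + 5·y_carpentry = 11, 6·y_varnish + 2·y_carpentry = 8.
Solving: y_varnish = 1, y_carpentry = 1.
Δz = y_varnish·Δb = 1 × (4) = 4, so new z* = 322 + 4 = 326.

326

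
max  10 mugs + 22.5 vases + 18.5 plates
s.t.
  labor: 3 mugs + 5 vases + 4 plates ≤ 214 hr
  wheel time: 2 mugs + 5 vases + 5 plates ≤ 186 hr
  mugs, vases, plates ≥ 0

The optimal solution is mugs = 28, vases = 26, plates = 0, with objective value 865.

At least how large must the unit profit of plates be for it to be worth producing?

21.5

Both labor and wheel time are binding at x*.
Dual feasibility on the basic columns requires 3·y_labor + 2·y_wheel time = 10, 5·y_labor + 5·y_wheel time = 22.5.
This yields shadow prices y_labor = 1, y_wheel time = 3.5.
plates enters the basis when its profit ≥ yᵀa₃ = 1·4 + 3.5·5 = 21.5.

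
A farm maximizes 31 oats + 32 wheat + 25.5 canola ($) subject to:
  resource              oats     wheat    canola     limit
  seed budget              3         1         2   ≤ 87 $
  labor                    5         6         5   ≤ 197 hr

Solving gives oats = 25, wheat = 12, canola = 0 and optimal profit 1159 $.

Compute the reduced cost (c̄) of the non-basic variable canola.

-3.5

At the optimum: seed budget uses 87 of 87 (binding); labor uses 197 of 197 (binding).
From A_Bᵀ y = c: 3·y_seed budget + 5·y_labor = 31; 1·y_seed budget + 6·y_labor = 32.
→ y_seed budget = 2 and y_labor = 5.
Reduced cost of canola: c₃ − yᵀa₃ = 25.5 − (2·2 + 5·5) = 25.5 − 29 = -3.5.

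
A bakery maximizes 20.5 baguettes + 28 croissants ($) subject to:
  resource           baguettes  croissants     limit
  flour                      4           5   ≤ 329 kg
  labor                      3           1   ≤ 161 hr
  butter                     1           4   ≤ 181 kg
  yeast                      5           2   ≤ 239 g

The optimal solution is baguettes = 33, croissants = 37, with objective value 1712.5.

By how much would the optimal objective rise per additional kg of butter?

5.5

Check each constraint at x*: flour 317/329 (slack 12); labor 136/161 (slack 25); butter 181/181 (tight); yeast 239/239 (tight).
Slack constraints have shadow price 0 (complementary slackness).
From A_Bᵀ y = c: 1·y_butter + 5·y_yeast = 20.5; 4·y_butter + 2·y_yeast = 28.
Solving: y_butter = 5.5, y_yeast = 3.
Shadow price of butter = 5.5.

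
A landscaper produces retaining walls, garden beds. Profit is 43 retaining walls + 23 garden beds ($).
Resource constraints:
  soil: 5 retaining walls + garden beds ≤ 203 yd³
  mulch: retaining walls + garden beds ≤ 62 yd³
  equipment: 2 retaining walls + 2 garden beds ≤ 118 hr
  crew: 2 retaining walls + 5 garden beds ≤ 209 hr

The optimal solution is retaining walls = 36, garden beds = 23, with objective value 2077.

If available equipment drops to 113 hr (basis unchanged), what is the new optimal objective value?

2032

At the optimum: soil uses 203 of 203 (binding); mulch uses 59 of 62 (slack = 3); equipment uses 118 of 118 (binding); crew uses 187 of 209 (slack = 22).
Since mulch, crew are not tight, their duals are 0.
From A_Bᵀ y = c: 5·y_soil + 2·y_equipment = 43; 1·y_soil + 2·y_equipment = 23.
This yields shadow prices y_soil = 5, y_equipment = 9.
Δz = y_equipment·Δb = 9 × (-5) = -45, so new z* = 2077 − 45 = 2032.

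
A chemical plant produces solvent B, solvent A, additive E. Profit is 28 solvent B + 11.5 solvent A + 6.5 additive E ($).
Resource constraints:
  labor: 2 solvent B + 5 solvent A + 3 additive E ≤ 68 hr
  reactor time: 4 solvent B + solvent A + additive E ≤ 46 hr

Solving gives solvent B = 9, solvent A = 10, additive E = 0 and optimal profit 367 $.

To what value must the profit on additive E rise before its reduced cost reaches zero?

9.5

Both labor and reactor time are binding at x*.
The binding rows give the dual system: 2·y_labor + 4·y_reactor time = 28 and 5·y_labor + 1·y_reactor time = 11.5.
Solving: y_labor = 1, y_reactor time = 6.5.
additive E enters the basis when its profit ≥ yᵀa₃ = 1·3 + 6.5·1 = 9.5.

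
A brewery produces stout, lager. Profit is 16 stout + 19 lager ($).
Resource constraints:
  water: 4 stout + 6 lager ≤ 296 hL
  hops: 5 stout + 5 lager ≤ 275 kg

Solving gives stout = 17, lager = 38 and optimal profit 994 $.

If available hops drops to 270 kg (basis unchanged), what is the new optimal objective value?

Check each constraint at x*: water 296/296 (tight); hops 275/275 (tight).
Dual feasibility on the basic columns requires 4·y_water + 5·y_hops = 16, 6·y_water + 5·y_hops = 19.
Solving: y_water = 1.5, y_hops = 2.
Δz = y_hops·Δb = 2 × (-5) = -10, so new z* = 994 − 10 = 984.

984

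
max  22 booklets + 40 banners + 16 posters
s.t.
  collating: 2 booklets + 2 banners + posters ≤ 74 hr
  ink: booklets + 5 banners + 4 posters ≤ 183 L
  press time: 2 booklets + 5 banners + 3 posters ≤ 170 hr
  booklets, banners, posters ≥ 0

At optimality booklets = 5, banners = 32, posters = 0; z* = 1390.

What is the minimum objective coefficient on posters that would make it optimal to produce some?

At the optimum: collating uses 74 of 74 (binding); ink uses 165 of 183 (slack = 18); press time uses 170 of 170 (binding).
Slack constraints have shadow price 0 (complementary slackness).
The binding rows give the dual system: 2·y_collating + 2·y_press time = 22 and 2·y_collating + 5·y_press time = 40.
→ y_collating = 5 and y_press time = 6.
posters enters the basis when its profit ≥ yᵀa₃ = 5·1 + 6·3 = 23.

23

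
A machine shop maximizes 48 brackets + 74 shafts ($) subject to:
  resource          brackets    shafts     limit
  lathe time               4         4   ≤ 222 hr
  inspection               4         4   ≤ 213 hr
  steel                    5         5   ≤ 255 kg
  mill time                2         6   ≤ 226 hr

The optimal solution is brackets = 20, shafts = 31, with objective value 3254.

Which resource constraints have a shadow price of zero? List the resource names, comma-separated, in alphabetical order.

inspection, lathe time

lathe time: 204/222 (slack 18)
inspection: 204/213 (slack 9)
steel: 255/255 (binding)
mill time: 226/226 (binding)
By complementary slackness, a constraint with positive slack has shadow price 0 → inspection, lathe time.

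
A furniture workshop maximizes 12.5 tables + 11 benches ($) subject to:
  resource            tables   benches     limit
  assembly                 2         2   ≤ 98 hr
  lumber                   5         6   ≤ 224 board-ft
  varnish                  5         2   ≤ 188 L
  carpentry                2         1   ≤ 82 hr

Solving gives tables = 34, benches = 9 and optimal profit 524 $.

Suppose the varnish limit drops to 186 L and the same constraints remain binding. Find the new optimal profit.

522

Binding: lumber and varnish. Non-binding: assembly (12 unused), carpentry (5 unused).
Since assembly, carpentry are not tight, their duals are 0.
Dual feasibility on the basic columns requires 5·y_lumber + 5·y_varnish = 12.5, 6·y_lumber + 2·y_varnish = 11.
This yields shadow prices y_lumber = 1.5, y_varnish = 1.
Δz = y_varnish·Δb = 1 × (-2) = -2, so new z* = 524 − 2 = 522.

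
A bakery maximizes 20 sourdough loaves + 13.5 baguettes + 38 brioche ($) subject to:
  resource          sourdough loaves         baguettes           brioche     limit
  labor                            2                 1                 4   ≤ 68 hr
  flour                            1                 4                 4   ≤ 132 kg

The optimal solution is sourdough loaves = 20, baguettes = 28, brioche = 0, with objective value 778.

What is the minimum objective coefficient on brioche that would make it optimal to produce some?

42

At the optimum: labor uses 68 of 68 (binding); flour uses 132 of 132 (binding).
The binding rows give the dual system: 2·y_labor + 1·y_flour = 20 and 1·y_labor + 4·y_flour = 13.5.
Solving: y_labor = 9.5, y_flour = 1.
brioche enters the basis when its profit ≥ yᵀa₃ = 9.5·4 + 1·4 = 42.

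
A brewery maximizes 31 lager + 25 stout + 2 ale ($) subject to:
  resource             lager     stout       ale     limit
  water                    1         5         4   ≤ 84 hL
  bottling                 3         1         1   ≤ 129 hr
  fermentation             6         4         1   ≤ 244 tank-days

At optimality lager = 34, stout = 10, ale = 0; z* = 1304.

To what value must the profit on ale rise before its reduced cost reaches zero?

At the optimum: water uses 84 of 84 (binding); bottling uses 112 of 129 (slack = 17); fermentation uses 244 of 244 (binding).
By complementary slackness, y = 0 for the non-binding constraint.
The binding rows give the dual system: 1·y_water + 6·y_fermentation = 31 and 5·y_water + 4·y_fermentation = 25.
→ y_water = 1 and y_fermentation = 5.
ale enters the basis when its profit ≥ yᵀa₃ = 1·4 + 5·1 = 9.

9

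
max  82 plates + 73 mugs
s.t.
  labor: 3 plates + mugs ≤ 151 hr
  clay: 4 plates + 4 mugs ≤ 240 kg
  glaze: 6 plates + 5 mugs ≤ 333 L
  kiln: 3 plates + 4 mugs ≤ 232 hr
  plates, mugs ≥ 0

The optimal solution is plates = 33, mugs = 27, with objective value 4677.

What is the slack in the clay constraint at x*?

0

clay used = 4·33 + 4·27 = 240; slack = 240 − 240 = 0.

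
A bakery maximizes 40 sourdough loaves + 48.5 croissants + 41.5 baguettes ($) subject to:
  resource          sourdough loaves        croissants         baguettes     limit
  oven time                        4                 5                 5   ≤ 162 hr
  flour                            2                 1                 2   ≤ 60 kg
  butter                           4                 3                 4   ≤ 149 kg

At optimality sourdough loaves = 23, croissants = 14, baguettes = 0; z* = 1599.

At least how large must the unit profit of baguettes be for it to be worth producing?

49.5

Binding: oven time and flour. Non-binding: butter (15 unused).
Slack constraints have shadow price 0 (complementary slackness).
Dual feasibility on the basic columns requires 4·y_oven time + 2·y_flour = 40, 5·y_oven time + 1·y_flour = 48.5.
Solving: y_oven time = 9.5, y_flour = 1.
baguettes enters the basis when its profit ≥ yᵀa₃ = 9.5·5 + 1·2 = 49.5.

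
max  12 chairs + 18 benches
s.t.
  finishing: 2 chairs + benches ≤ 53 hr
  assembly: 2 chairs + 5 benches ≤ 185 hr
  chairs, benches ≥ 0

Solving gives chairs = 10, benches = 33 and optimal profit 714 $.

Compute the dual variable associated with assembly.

3

Check each constraint at x*: finishing 53/53 (tight); assembly 185/185 (tight).
Dual feasibility on the basic columns requires 2·y_finishing + 2·y_assembly = 12, 1·y_finishing + 5·y_assembly = 18.
Solving: y_finishing = 3, y_assembly = 3.
Shadow price of assembly = 3.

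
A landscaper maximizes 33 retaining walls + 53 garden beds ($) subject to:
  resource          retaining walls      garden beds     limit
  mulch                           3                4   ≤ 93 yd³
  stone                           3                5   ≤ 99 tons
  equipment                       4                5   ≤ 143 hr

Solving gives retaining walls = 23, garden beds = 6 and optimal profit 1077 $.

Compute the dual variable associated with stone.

9

Check each constraint at x*: mulch 93/93 (tight); stone 99/99 (tight); equipment 122/143 (slack 21).
By complementary slackness, y = 0 for the non-binding constraint.
From A_Bᵀ y = c: 3·y_mulch + 3·y_stone = 33; 4·y_mulch + 5·y_stone = 53.
This yields shadow prices y_mulch = 2, y_stone = 9.
Shadow price of stone = 9.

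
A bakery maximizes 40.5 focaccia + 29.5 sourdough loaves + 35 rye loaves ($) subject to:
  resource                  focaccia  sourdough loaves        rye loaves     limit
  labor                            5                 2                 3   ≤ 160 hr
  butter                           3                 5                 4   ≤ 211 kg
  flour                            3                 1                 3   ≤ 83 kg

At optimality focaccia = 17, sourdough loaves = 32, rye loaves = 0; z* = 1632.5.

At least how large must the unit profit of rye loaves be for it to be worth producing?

44.5

Check each constraint at x*: labor 149/160 (slack 11); butter 211/211 (tight); flour 83/83 (tight).
Slack constraints have shadow price 0 (complementary slackness).
Dual feasibility on the basic columns requires 3·y_butter + 3·y_flour = 40.5, 5·y_butter + 1·y_flour = 29.5.
Solving: y_butter = 4, y_flour = 9.5.
rye loaves enters the basis when its profit ≥ yᵀa₃ = 4·4 + 9.5·3 = 44.5.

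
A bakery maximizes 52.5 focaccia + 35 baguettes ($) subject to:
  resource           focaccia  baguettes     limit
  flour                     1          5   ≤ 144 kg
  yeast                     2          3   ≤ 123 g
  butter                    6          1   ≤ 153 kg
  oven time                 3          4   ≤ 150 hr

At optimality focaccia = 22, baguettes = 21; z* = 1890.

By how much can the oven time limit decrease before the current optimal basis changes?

Binding constraints: butter, oven time. The basis is B = [[6,1],[3,4]] with det 21.
Per unit decrease in oven time, x* moves by d = (0.0476, -0.2857).
The basis stays optimal until baguettes reaches 0; allowable decrease = 73.5 hr.

73.5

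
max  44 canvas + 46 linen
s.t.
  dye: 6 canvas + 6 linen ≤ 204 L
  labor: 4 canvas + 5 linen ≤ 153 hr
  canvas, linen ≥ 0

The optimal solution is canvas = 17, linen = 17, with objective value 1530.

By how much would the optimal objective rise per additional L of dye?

Both dye and labor are binding at x*.
Dual feasibility on the basic columns requires 6·y_dye + 4·y_labor = 44, 6·y_dye + 5·y_labor = 46.
→ y_dye = 6 and y_labor = 2.
Shadow price of dye = 6.

6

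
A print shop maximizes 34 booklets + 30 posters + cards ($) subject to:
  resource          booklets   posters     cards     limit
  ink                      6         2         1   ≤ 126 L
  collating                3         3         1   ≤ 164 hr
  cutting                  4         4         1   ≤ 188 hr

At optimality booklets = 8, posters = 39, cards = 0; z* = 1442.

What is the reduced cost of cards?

-7

Check each constraint at x*: ink 126/126 (tight); collating 141/164 (slack 23); cutting 188/188 (tight).
Since collating is not tight, its dual is 0.
From A_Bᵀ y = c: 6·y_ink + 4·y_cutting = 34; 2·y_ink + 4·y_cutting = 30.
This yields shadow prices y_ink = 1, y_cutting = 7.
Reduced cost of cards: c₃ − yᵀa₃ = 1 − (1·1 + 7·1) = 1 − 8 = -7.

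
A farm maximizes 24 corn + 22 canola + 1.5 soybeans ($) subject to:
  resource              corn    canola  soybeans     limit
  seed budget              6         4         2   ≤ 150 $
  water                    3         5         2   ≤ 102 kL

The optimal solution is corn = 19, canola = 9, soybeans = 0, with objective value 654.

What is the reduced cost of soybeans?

Both seed budget and water are binding at x*.
The binding rows give the dual system: 6·y_seed budget + 3·y_water = 24 and 4·y_seed budget + 5·y_water = 22.
This yields shadow prices y_seed budget = 3, y_water = 2.
Reduced cost of soybeans: c₃ − yᵀa₃ = 1.5 − (3·2 + 2·2) = 1.5 − 10 = -8.5.

-8.5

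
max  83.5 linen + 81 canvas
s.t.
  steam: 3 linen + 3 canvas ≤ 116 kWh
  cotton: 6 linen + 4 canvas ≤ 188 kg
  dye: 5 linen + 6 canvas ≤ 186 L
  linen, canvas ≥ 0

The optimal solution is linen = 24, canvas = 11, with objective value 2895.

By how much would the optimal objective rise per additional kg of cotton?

6

Check each constraint at x*: steam 105/116 (slack 11); cotton 188/188 (tight); dye 186/186 (tight).
Since steam is not tight, its dual is 0.
The binding rows give the dual system: 6·y_cotton + 5·y_dye = 83.5 and 4·y_cotton + 6·y_dye = 81.
This yields shadow prices y_cotton = 6, y_dye = 9.5.
Shadow price of cotton = 6.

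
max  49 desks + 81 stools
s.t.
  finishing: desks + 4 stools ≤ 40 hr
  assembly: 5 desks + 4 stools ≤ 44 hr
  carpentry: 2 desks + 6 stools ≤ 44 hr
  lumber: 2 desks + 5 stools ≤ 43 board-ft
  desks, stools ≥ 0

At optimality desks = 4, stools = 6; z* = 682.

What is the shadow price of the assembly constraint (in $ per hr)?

At the optimum: finishing uses 28 of 40 (slack = 12); assembly uses 44 of 44 (binding); carpentry uses 44 of 44 (binding); lumber uses 38 of 43 (slack = 5).
Since finishing, lumber are not tight, their duals are 0.
Dual feasibility on the basic columns requires 5·y_assembly + 2·y_carpentry = 49, 4·y_assembly + 6·y_carpentry = 81.
Solving: y_assembly = 6, y_carpentry = 9.5.
Shadow price of assembly = 6.

6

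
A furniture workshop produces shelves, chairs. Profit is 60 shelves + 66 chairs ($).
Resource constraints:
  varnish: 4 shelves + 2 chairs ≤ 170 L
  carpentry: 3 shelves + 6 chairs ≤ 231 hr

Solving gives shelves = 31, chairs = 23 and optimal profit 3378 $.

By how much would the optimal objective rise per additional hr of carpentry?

Check each constraint at x*: varnish 170/170 (tight); carpentry 231/231 (tight).
From A_Bᵀ y = c: 4·y_varnish + 3·y_carpentry = 60; 2·y_varnish + 6·y_carpentry = 66.
This yields shadow prices y_varnish = 9, y_carpentry = 8.
Shadow price of carpentry = 8.

8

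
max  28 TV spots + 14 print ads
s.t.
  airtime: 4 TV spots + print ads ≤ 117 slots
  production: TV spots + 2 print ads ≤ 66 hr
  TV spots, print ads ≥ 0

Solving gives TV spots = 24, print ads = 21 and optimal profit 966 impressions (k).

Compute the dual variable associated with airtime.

Both airtime and production are binding at x*.
Dual feasibility on the basic columns requires 4·y_airtime + 1·y_production = 28, 1·y_airtime + 2·y_production = 14.
This yields shadow prices y_airtime = 6, y_production = 4.
Shadow price of airtime = 6.

6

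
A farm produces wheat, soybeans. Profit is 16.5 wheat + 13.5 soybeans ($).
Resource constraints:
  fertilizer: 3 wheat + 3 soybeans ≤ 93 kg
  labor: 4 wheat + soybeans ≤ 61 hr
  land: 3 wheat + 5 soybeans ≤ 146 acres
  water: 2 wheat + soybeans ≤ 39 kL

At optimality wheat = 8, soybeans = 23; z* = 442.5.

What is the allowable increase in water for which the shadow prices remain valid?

Binding constraints: fertilizer, water. The basis is B = [[3,3],[2,1]] with det -3.
Per unit increase in water, x* moves by d = (1, -1).
The basis stays optimal until labor becomes binding; allowable increase = 2 kL.

2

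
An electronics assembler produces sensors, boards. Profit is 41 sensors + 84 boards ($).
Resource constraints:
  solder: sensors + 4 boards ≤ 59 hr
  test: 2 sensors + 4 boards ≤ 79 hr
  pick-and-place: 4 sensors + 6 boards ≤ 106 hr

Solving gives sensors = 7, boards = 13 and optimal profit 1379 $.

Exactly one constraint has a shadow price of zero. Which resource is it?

solder: 59/59 (binding)
test: 66/79 (slack 13)
pick-and-place: 106/106 (binding)
By complementary slackness, a constraint with positive slack has shadow price 0 → test.

test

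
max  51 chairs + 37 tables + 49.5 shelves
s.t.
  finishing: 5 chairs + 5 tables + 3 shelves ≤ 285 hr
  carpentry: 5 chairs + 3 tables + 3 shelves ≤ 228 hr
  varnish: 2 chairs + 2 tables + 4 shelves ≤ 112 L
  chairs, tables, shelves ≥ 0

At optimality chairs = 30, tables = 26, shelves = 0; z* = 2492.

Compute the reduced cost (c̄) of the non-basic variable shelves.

-3.5

Binding: carpentry and varnish. Non-binding: finishing (5 unused).
Slack constraints have shadow price 0 (complementary slackness).
The binding rows give the dual system: 5·y_carpentry + 2·y_varnish = 51 and 3·y_carpentry + 2·y_varnish = 37.
→ y_carpentry = 7 and y_varnish = 8.
Reduced cost of shelves: c₃ − yᵀa₃ = 49.5 − (7·3 + 8·4) = 49.5 − 53 = -3.5.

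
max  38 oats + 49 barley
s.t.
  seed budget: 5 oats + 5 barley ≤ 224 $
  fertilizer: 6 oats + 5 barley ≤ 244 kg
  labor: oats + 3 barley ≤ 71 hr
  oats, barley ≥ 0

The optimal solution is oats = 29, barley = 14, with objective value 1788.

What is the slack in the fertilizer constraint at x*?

fertilizer used = 6·29 + 5·14 = 244; slack = 244 − 244 = 0.

0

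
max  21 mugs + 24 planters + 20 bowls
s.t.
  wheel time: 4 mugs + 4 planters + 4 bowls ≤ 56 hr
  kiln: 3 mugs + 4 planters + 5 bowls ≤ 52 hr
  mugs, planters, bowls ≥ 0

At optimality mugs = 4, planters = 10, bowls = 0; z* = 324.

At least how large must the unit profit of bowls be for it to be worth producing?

27

Both wheel time and kiln are binding at x*.
The binding rows give the dual system: 4·y_wheel time + 3·y_kiln = 21 and 4·y_wheel time + 4·y_kiln = 24.
Solving: y_wheel time = 3, y_kiln = 3.
bowls enters the basis when its profit ≥ yᵀa₃ = 3·4 + 3·5 = 27.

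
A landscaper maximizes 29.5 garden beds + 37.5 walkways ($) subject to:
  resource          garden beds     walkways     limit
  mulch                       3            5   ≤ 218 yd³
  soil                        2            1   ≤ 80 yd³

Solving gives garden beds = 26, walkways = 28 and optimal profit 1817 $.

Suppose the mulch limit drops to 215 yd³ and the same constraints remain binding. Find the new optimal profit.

1797.5

Check each constraint at x*: mulch 218/218 (tight); soil 80/80 (tight).
Dual feasibility on the basic columns requires 3·y_mulch + 2·y_soil = 29.5, 5·y_mulch + 1·y_soil = 37.5.
This yields shadow prices y_mulch = 6.5, y_soil = 5.
Δz = y_mulch·Δb = 6.5 × (-3) = -19.5, so new z* = 1817 − 19.5 = 1797.5.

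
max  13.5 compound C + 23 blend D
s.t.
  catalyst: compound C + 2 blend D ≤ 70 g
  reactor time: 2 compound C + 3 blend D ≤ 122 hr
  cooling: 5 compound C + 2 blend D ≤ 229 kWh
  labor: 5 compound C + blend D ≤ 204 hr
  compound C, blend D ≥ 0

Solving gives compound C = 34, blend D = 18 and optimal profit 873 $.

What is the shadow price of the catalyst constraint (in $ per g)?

5.5

Binding: catalyst and reactor time. Non-binding: cooling (23 unused), labor (16 unused).
Since cooling, labor are not tight, their duals are 0.
The binding rows give the dual system: 1·y_catalyst + 2·y_reactor time = 13.5 and 2·y_catalyst + 3·y_reactor time = 23.
→ y_catalyst = 5.5 and y_reactor time = 4.
Shadow price of catalyst = 5.5.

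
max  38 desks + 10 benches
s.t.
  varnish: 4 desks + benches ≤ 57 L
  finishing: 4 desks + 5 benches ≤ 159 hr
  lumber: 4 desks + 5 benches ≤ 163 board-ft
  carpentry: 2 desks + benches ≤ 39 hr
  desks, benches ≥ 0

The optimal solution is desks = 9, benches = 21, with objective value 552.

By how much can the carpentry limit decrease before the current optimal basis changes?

10.5

Binding constraints: varnish, carpentry. The basis is B = [[4,1],[2,1]] with det 2.
Per unit decrease in carpentry, x* moves by d = (0.5, -2).
The basis stays optimal until benches reaches 0; allowable decrease = 10.5 hr.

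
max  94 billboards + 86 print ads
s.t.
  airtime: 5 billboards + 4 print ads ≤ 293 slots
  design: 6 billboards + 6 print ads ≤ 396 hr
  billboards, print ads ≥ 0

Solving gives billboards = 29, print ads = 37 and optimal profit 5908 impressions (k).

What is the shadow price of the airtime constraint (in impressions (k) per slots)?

Check each constraint at x*: airtime 293/293 (tight); design 396/396 (tight).
From A_Bᵀ y = c: 5·y_airtime + 6·y_design = 94; 4·y_airtime + 6·y_design = 86.
→ y_airtime = 8 and y_design = 9.
Shadow price of airtime = 8.

8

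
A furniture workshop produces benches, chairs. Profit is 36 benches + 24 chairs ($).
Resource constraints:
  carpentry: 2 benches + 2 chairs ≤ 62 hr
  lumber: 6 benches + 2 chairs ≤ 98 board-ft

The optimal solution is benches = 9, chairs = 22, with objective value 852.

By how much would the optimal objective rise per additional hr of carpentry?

Check each constraint at x*: carpentry 62/62 (tight); lumber 98/98 (tight).
From A_Bᵀ y = c: 2·y_carpentry + 6·y_lumber = 36; 2·y_carpentry + 2·y_lumber = 24.
This yields shadow prices y_carpentry = 9, y_lumber = 3.
Shadow price of carpentry = 9.

9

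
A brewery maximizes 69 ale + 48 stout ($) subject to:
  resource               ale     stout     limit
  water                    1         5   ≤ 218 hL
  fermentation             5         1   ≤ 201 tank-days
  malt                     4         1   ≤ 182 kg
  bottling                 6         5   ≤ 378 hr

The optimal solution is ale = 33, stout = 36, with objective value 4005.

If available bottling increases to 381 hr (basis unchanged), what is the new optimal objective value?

At the optimum: water uses 213 of 218 (slack = 5); fermentation uses 201 of 201 (binding); malt uses 168 of 182 (slack = 14); bottling uses 378 of 378 (binding).
Slack constraints have shadow price 0 (complementary slackness).
Dual feasibility on the basic columns requires 5·y_fermentation + 6·y_bottling = 69, 1·y_fermentation + 5·y_bottling = 48.
This yields shadow prices y_fermentation = 3, y_bottling = 9.
Δz = y_bottling·Δb = 9 × (3) = 27, so new z* = 4005 + 27 = 4032.

4032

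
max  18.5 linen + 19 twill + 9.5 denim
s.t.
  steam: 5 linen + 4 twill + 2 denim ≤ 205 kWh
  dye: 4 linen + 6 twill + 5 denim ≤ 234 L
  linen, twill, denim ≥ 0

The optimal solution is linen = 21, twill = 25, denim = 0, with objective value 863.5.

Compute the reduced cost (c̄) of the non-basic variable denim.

Check each constraint at x*: steam 205/205 (tight); dye 234/234 (tight).
The binding rows give the dual system: 5·y_steam + 4·y_dye = 18.5 and 4·y_steam + 6·y_dye = 19.
This yields shadow prices y_steam = 2.5, y_dye = 1.5.
Reduced cost of denim: c₃ − yᵀa₃ = 9.5 − (2.5·2 + 1.5·5) = 9.5 − 12.5 = -3.

-3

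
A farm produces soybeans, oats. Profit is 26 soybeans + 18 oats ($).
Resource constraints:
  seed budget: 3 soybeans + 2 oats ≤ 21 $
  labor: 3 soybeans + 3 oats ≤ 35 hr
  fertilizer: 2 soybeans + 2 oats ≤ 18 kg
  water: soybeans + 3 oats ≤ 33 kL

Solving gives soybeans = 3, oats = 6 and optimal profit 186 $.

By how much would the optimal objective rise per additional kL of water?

Check each constraint at x*: seed budget 21/21 (tight); labor 27/35 (slack 8); fertilizer 18/18 (tight); water 21/33 (slack 12).
Since labor, water are not tight, their duals are 0.
The binding rows give the dual system: 3·y_seed budget + 2·y_fertilizer = 26 and 2·y_seed budget + 2·y_fertilizer = 18.
Solving: y_seed budget = 8, y_fertilizer = 1.
Shadow price of water = 0.

0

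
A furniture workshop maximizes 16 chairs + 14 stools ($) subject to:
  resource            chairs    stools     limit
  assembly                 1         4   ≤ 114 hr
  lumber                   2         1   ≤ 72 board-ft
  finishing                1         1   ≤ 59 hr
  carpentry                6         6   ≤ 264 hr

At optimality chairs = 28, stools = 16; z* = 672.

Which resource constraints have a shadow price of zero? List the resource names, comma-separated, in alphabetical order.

assembly, finishing

assembly: 92/114 (slack 22)
lumber: 72/72 (binding)
finishing: 44/59 (slack 15)
carpentry: 264/264 (binding)
By complementary slackness, a constraint with positive slack has shadow price 0 → assembly, finishing.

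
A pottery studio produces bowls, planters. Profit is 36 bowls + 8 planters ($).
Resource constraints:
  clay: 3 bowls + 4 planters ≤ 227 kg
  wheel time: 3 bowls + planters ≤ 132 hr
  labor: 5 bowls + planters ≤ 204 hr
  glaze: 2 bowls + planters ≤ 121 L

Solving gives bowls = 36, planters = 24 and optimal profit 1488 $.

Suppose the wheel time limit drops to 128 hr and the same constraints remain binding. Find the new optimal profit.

At the optimum: clay uses 204 of 227 (slack = 23); wheel time uses 132 of 132 (binding); labor uses 204 of 204 (binding); glaze uses 96 of 121 (slack = 25).
Since clay, glaze are not tight, their duals are 0.
The binding rows give the dual system: 3·y_wheel time + 5·y_labor = 36 and 1·y_wheel time + 1·y_labor = 8.
→ y_wheel time = 2 and y_labor = 6.
Δz = y_wheel time·Δb = 2 × (-4) = -8, so new z* = 1488 − 8 = 1480.

1480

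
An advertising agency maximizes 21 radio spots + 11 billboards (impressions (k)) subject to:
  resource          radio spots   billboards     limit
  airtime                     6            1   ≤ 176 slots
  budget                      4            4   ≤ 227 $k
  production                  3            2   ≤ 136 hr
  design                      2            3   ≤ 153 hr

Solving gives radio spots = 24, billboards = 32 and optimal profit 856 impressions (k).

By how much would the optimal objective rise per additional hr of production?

Binding: airtime and production. Non-binding: budget (3 unused), design (9 unused).
Slack constraints have shadow price 0 (complementary slackness).
Dual feasibility on the basic columns requires 6·y_airtime + 3·y_production = 21, 1·y_airtime + 2·y_production = 11.
This yields shadow prices y_airtime = 1, y_production = 5.
Shadow price of production = 5.

5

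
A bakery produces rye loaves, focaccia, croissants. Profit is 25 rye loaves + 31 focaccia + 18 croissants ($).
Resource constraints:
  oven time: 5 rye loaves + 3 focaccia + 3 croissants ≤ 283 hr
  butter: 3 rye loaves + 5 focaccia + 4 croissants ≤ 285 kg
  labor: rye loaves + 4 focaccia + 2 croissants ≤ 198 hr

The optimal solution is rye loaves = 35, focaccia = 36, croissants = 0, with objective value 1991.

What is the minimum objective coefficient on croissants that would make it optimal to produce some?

Check each constraint at x*: oven time 283/283 (tight); butter 285/285 (tight); labor 179/198 (slack 19).
Slack constraints have shadow price 0 (complementary slackness).
Dual feasibility on the basic columns requires 5·y_oven time + 3·y_butter = 25, 3·y_oven time + 5·y_butter = 31.
This yields shadow prices y_oven time = 2, y_butter = 5.
croissants enters the basis when its profit ≥ yᵀa₃ = 2·3 + 5·4 = 26.

26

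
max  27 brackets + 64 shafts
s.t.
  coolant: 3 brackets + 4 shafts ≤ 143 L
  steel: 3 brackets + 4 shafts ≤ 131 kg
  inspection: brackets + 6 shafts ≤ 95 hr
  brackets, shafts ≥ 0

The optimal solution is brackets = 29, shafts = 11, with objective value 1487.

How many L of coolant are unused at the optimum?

coolant used = 3·29 + 4·11 = 131; slack = 143 − 131 = 12.

12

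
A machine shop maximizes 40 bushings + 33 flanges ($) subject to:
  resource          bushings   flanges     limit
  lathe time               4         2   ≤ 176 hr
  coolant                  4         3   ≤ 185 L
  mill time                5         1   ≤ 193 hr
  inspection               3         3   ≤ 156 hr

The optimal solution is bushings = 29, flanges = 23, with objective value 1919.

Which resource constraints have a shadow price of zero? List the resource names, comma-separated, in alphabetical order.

lathe time: 162/176 (slack 14)
coolant: 185/185 (binding)
mill time: 168/193 (slack 25)
inspection: 156/156 (binding)
By complementary slackness, a constraint with positive slack has shadow price 0 → lathe time, mill time.

lathe time, mill time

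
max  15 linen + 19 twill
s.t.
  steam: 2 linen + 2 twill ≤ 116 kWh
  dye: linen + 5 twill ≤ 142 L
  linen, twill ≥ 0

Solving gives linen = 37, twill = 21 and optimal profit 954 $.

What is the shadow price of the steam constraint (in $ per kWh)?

7

Check each constraint at x*: steam 116/116 (tight); dye 142/142 (tight).
Dual feasibility on the basic columns requires 2·y_steam + 1·y_dye = 15, 2·y_steam + 5·y_dye = 19.
→ y_steam = 7 and y_dye = 1.
Shadow price of steam = 7.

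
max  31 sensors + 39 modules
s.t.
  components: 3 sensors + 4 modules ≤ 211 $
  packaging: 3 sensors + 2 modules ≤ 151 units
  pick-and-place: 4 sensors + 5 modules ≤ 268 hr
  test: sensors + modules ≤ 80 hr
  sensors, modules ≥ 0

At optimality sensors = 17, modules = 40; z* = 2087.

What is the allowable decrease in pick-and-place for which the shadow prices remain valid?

Binding constraints: components, pick-and-place. The basis is B = [[3,4],[4,5]] with det -1.
Per unit decrease in pick-and-place, x* moves by d = (-4, 3).
The basis stays optimal until sensors reaches 0; allowable decrease = 4.25 hr.

4.25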